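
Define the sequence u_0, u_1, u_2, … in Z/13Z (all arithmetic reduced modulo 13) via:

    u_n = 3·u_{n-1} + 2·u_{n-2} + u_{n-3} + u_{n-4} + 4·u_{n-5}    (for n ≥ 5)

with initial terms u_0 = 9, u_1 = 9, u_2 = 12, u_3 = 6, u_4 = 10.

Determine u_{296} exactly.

u_5 = 3·10 + 2·6 + 1·12 + 1·9 + 4·9 = 8
u_6 = 3·8 + 2·10 + 1·6 + 1·12 + 4·9 = 7
u_7 = 3·7 + 2·8 + 1·10 + 1·6 + 4·12 = 10
u_8 = 3·10 + 2·7 + 1·8 + 1·10 + 4·6 = 8
u_9 = 3·8 + 2·10 + 1·7 + 1·8 + 4·10 = 8
u_10 = 3·8 + 2·8 + 1·10 + 1·7 + 4·8 = 11
Continuing the recurrence:
  u_11 = 4;  u_12 = 12;  u_13 = 4;  u_14 = 5;  u_15 = 5;  u_16 = 5
  u_17 = 4;  u_18 = 9;  u_19 = 0;  u_20 = 8;  u_21 = 5;  u_22 = 4
  u_23 = 1;  u_24 = 11;  u_25 = 11;  u_26 = 2;  u_27 = 4;  u_28 = 3
  u_29 = 9;  u_30 = 5;  u_31 = 9;  u_32 = 0;  u_33 = 5;  u_34 = 0
  u_35 = 0;  u_36 = 2;  u_37 = 11;  u_38 = 5;  u_39 = 0;  u_40 = 10
  u_41 = 2;  u_42 = 10;  u_43 = 12;  u_44 = 3;  u_45 = 7;  u_46 = 5
  u_47 = 6;  u_48 = 8;  u_49 = 8;  u_50 = 1;  u_51 = 1;  u_52 = 6
  u_53 = 9;  u_54 = 8;  u_55 = 1;  u_56 = 12;  u_57 = 1;  u_58 = 7
  u_59 = 3;  u_60 = 1;  u_61 = 0;  u_62 = 3;  u_63 = 2;  u_64 = 12
  u_65 = 8;  u_66 = 1;  u_67 = 6;  u_68 = 9;  u_69 = 5;  u_70 = 7
  u_71 = 11;  u_72 = 7;  u_73 = 0;  u_74 = 0;  u_75 = 7;  u_76 = 7
  u_77 = 11;  u_78 = 2;  u_79 = 3;  u_80 = 7;  u_81 = 3;  u_82 = 7
  u_83 = 6;  u_84 = 2;  u_85 = 4;  u_86 = 2;  u_87 = 11;  u_88 = 2
  u_89 = 3;  u_90 = 3;  u_91 = 10;  u_92 = 7;  u_93 = 3;  u_94 = 9
  u_95 = 10;  u_96 = 7;  u_97 = 3;  u_98 = 2;  u_99 = 0;  u_100 = 2
  u_101 = 0;  u_102 = 5;  u_103 = 12;  u_104 = 9;  u_105 = 12;  u_106 = 6
  u_107 = 5;  u_108 = 5;  u_109 = 1;  u_110 = 7;  u_111 = 5;  u_112 = 3
  u_113 = 8;  u_114 = 7;  u_115 = 8;  u_116 = 4;  u_117 = 3;  u_118 = 12
  u_119 = 4;  u_120 = 10;  u_121 = 4;  u_122 = 8;  u_123 = 3;  u_124 = 3
  u_125 = 2;  u_126 = 0;  u_127 = 3;  u_128 = 0;  u_129 = 7;  u_130 = 6
  u_131 = 9;  u_132 = 6;  u_133 = 10;  u_134 = 7;  u_135 = 2;  u_136 = 7
  u_137 = 1;  u_138 = 1;  u_139 = 3;  u_140 = 1;  u_141 = 0;  u_142 = 10
  u_143 = 12;  u_144 = 4;  u_145 = 11;  u_146 = 11;  u_147 = 7;  u_148 = 2
  u_149 = 6;  u_150 = 6;  u_151 = 5;  u_152 = 11;  u_153 = 11;  u_154 = 12
  u_155 = 7;  u_156 = 9;  u_157 = 4;  u_158 = 2;  u_159 = 0;  u_160 = 6
  u_161 = 8;  u_162 = 2;  u_163 = 10;  u_164 = 9;  u_165 = 3;  u_166 = 6
  u_167 = 12;  u_168 = 9;  u_169 = 5;  u_170 = 11;  u_171 = 10;  u_172 = 10
  u_173 = 11;  u_174 = 3;  u_175 = 4;  u_176 = 1;  u_177 = 0;  u_178 = 1
  u_179 = 7;  u_180 = 1;  u_181 = 9;  u_182 = 11;  u_183 = 11;  u_184 = 2
  u_185 = 0;  u_186 = 10;  u_187 = 9;  u_188 = 2;  u_189 = 3;  u_190 = 6
  u_191 = 10;  u_192 = 5;  u_193 = 0;  u_194 = 12;  u_195 = 10;  u_196 = 8
  u_197 = 11;  u_198 = 6;  u_199 = 2;  u_200 = 12;  u_201 = 11;  u_202 = 5
  u_203 = 10;  u_204 = 6;  u_205 = 11;  u_206 = 0;  u_207 = 6;  u_208 = 10
  u_209 = 12;  u_210 = 2;  u_211 = 7;  u_212 = 6;  u_213 = 8;  u_214 = 2
  u_215 = 4;  u_216 = 6;  u_217 = 8;  u_218 = 9;  u_219 = 9;  u_220 = 10
  u_221 = 11;  u_222 = 12;  u_223 = 9;  u_224 = 4;  u_225 = 2;  u_226 = 1
  u_227 = 3;  u_228 = 1;  u_229 = 2;  u_230 = 7;  u_231 = 7;  u_232 = 11
  u_233 = 8;  u_234 = 3;  u_235 = 6;  u_236 = 6;  u_237 = 7;  u_238 = 9
  u_239 = 0;  u_240 = 3;  u_241 = 10;  u_242 = 8;  u_243 = 5;  u_244 = 5
  u_245 = 3;  u_246 = 7;  u_247 = 4;  u_248 = 2;  u_249 = 5;  u_250 = 3
  u_251 = 1;  u_252 = 6;  u_253 = 10;  u_254 = 1;  u_255 = 3;  u_256 = 5
  u_257 = 4;  u_258 = 1;  u_259 = 10;  u_260 = 1;  u_261 = 9;  u_262 = 4
  u_263 = 6;  u_264 = 11;  u_265 = 10;  u_266 = 7;  u_267 = 9;  u_268 = 8
  u_269 = 12;  u_270 = 4;  u_271 = 3;  u_272 = 8;  u_273 = 0;  u_274 = 6
  u_275 = 6;  u_276 = 11;  u_277 = 5;  u_278 = 10;  u_279 = 3;  u_280 = 4
  u_281 = 12;  u_282 = 12;  u_283 = 3;  u_284 = 9;  u_285 = 8;  u_286 = 1
  u_287 = 1;  u_288 = 8;  u_289 = 6;  u_290 = 3;  u_291 = 8;  u_292 = 9
  u_293 = 6;  u_294 = 6
u_295 = 3·6 + 2·6 + 1·9 + 1·8 + 4·3 = 7
u_296 = 3·7 + 2·6 + 1·6 + 1·9 + 4·8 = 2

2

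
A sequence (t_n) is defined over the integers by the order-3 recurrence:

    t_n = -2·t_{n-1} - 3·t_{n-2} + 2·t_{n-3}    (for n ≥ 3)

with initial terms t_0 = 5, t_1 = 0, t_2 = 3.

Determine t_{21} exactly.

t_3 = -2·3 + -3·0 + 2·5 = 4
t_4 = -2·4 + -3·3 + 2·0 = -17
t_5 = -2·-17 + -3·4 + 2·3 = 28
t_6 = -2·28 + -3·-17 + 2·4 = 3
t_7 = -2·3 + -3·28 + 2·-17 = -124
t_8 = -2·-124 + -3·3 + 2·28 = 295
t_9 = -2·295 + -3·-124 + 2·3 = -212
t_10 = -2·-212 + -3·295 + 2·-124 = -709
t_11 = -2·-709 + -3·-212 + 2·295 = 2644
t_12 = -2·2644 + -3·-709 + 2·-212 = -3585
t_13 = -2·-3585 + -3·2644 + 2·-709 = -2180
t_14 = -2·-2180 + -3·-3585 + 2·2644 = 20403
t_15 = -2·20403 + -3·-2180 + 2·-3585 = -41436
t_16 = -2·-41436 + -3·20403 + 2·-2180 = 17303
t_17 = -2·17303 + -3·-41436 + 2·20403 = 130508
t_18 = -2·130508 + -3·17303 + 2·-41436 = -395797
t_19 = -2·-395797 + -3·130508 + 2·17303 = 434676
t_20 = -2·434676 + -3·-395797 + 2·130508 = 579055
t_21 = -2·579055 + -3·434676 + 2·-395797 = -3253732

-3253732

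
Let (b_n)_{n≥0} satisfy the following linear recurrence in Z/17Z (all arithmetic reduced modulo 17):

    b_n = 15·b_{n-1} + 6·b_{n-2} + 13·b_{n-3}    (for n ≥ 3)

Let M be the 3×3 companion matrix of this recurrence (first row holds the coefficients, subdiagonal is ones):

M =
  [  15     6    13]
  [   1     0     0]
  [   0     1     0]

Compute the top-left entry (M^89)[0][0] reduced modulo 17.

9

(M^89)[0][0] is the top entry after applying M 89 times to the unit state (1, 0, 0). Equivalently it is h_{91} for the auxiliary sequence (h_n) obeying the same recurrence with h_2 = 1 and h_i = 0 for 0 ≤ i < 2:
h_3 = 15·1 + 6·0 + 13·0 = 15
h_4 = 15·15 + 6·1 + 13·0 = 10
h_5 = 15·10 + 6·15 + 13·1 = 15
h_6 = 15·15 + 6·10 + 13·15 = 4
h_7 = 15·4 + 6·15 + 13·10 = 8
h_8 = 15·8 + 6·4 + 13·15 = 16
h_9 = 15·16 + 6·8 + 13·4 = 0
h_10 = 15·0 + 6·16 + 13·8 = 13
h_11 = 15·13 + 6·0 + 13·16 = 12
h_12 = 15·12 + 6·13 + 13·0 = 3
h_13 = 15·3 + 6·12 + 13·13 = 14
h_14 = 15·14 + 6·3 + 13·12 = 10
h_15 = 15·10 + 6·14 + 13·3 = 1
h_16 = 15·1 + 6·10 + 13·14 = 2
h_17 = 15·2 + 6·1 + 13·10 = 13
h_18 = 15·13 + 6·2 + 13·1 = 16
h_19 = 15·16 + 6·13 + 13·2 = 4
h_20 = 15·4 + 6·16 + 13·13 = 2
h_21 = 15·2 + 6·4 + 13·16 = 7
h_22 = 15·7 + 6·2 + 13·4 = 16
h_23 = 15·16 + 6·7 + 13·2 = 2
h_24 = 15·2 + 6·16 + 13·7 = 13
h_25 = 15·13 + 6·2 + 13·16 = 7
h_26 = 15·7 + 6·13 + 13·2 = 5
h_27 = 15·5 + 6·7 + 13·13 = 14
h_28 = 15·14 + 6·5 + 13·7 = 8
h_29 = 15·8 + 6·14 + 13·5 = 14
h_30 = 15·14 + 6·8 + 13·14 = 15
h_31 = 15·15 + 6·14 + 13·8 = 5
h_32 = 15·5 + 6·15 + 13·14 = 7
h_33 = 15·7 + 6·5 + 13·15 = 7
h_34 = 15·7 + 6·7 + 13·5 = 8
h_35 = 15·8 + 6·7 + 13·7 = 15
h_36 = 15·15 + 6·8 + 13·7 = 7
h_37 = 15·7 + 6·15 + 13·8 = 10
h_38 = 15·10 + 6·7 + 13·15 = 13
h_39 = 15·13 + 6·10 + 13·7 = 6
h_40 = 15·6 + 6·13 + 13·10 = 9
h_41 = 15·9 + 6·6 + 13·13 = 0
h_42 = 15·0 + 6·9 + 13·6 = 13
h_43 = 15·13 + 6·0 + 13·9 = 6
h_44 = 15·6 + 6·13 + 13·0 = 15
h_45 = 15·15 + 6·6 + 13·13 = 5
h_46 = 15·5 + 6·15 + 13·6 = 5
h_47 = 15·5 + 6·5 + 13·15 = 11
h_48 = 15·11 + 6·5 + 13·5 = 5
h_49 = 15·5 + 6·11 + 13·5 = 2
h_50 = 15·2 + 6·5 + 13·11 = 16
h_51 = 15·16 + 6·2 + 13·5 = 11
h_52 = 15·11 + 6·16 + 13·2 = 15
h_53 = 15·15 + 6·11 + 13·16 = 6
h_54 = 15·6 + 6·15 + 13·11 = 0
h_55 = 15·0 + 6·6 + 13·15 = 10
h_56 = 15·10 + 6·0 + 13·6 = 7
h_57 = 15·7 + 6·10 + 13·0 = 12
h_58 = 15·12 + 6·7 + 13·10 = 12
h_59 = 15·12 + 6·12 + 13·7 = 3
h_60 = 15·3 + 6·12 + 13·12 = 1
h_61 = 15·1 + 6·3 + 13·12 = 2
h_62 = 15·2 + 6·1 + 13·3 = 7
h_63 = 15·7 + 6·2 + 13·1 = 11
h_64 = 15·11 + 6·7 + 13·2 = 12
h_65 = 15·12 + 6·11 + 13·7 = 14
h_66 = 15·14 + 6·12 + 13·11 = 0
h_67 = 15·0 + 6·14 + 13·12 = 2
h_68 = 15·2 + 6·0 + 13·14 = 8
h_69 = 15·8 + 6·2 + 13·0 = 13
h_70 = 15·13 + 6·8 + 13·2 = 14
h_71 = 15·14 + 6·13 + 13·8 = 1
h_72 = 15·1 + 6·14 + 13·13 = 13
h_73 = 15·13 + 6·1 + 13·14 = 9
h_74 = 15·9 + 6·13 + 13·1 = 5
h_75 = 15·5 + 6·9 + 13·13 = 9
h_76 = 15·9 + 6·5 + 13·9 = 10
h_77 = 15·10 + 6·9 + 13·5 = 14
h_78 = 15·14 + 6·10 + 13·9 = 13
h_79 = 15·13 + 6·14 + 13·10 = 1
h_80 = 15·1 + 6·13 + 13·14 = 3
h_81 = 15·3 + 6·1 + 13·13 = 16
h_82 = 15·16 + 6·3 + 13·1 = 16
h_83 = 15·16 + 6·16 + 13·3 = 1
h_84 = 15·1 + 6·16 + 13·16 = 13
h_85 = 15·13 + 6·1 + 13·16 = 1
h_86 = 15·1 + 6·13 + 13·1 = 4
h_87 = 15·4 + 6·1 + 13·13 = 14
h_88 = 15·14 + 6·4 + 13·1 = 9
h_89 = 15·9 + 6·14 + 13·4 = 16
h_90 = 15·16 + 6·9 + 13·14 = 0
h_91 = 15·0 + 6·16 + 13·9 = 9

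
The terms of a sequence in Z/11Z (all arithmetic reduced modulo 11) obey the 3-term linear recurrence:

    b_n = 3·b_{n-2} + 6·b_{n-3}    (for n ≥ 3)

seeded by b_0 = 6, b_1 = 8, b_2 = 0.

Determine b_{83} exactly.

b_3 = 0·0 + 3·8 + 6·6 = 5
b_4 = 0·5 + 3·0 + 6·8 = 4
b_5 = 0·4 + 3·5 + 6·0 = 4
b_6 = 0·4 + 3·4 + 6·5 = 9
b_7 = 0·9 + 3·4 + 6·4 = 3
b_8 = 0·3 + 3·9 + 6·4 = 7
b_9 = 0·7 + 3·3 + 6·9 = 8
b_10 = 0·8 + 3·7 + 6·3 = 6
b_11 = 0·6 + 3·8 + 6·7 = 0
b_12 = 0·0 + 3·6 + 6·8 = 0
b_13 = 0·0 + 3·0 + 6·6 = 3
b_14 = 0·3 + 3·0 + 6·0 = 0
b_15 = 0·0 + 3·3 + 6·0 = 9
b_16 = 0·9 + 3·0 + 6·3 = 7
b_17 = 0·7 + 3·9 + 6·0 = 5
b_18 = 0·5 + 3·7 + 6·9 = 9
b_19 = 0·9 + 3·5 + 6·7 = 2
b_20 = 0·2 + 3·9 + 6·5 = 2
b_21 = 0·2 + 3·2 + 6·9 = 5
b_22 = 0·5 + 3·2 + 6·2 = 7
b_23 = 0·7 + 3·5 + 6·2 = 5
b_24 = 0·5 + 3·7 + 6·5 = 7
b_25 = 0·7 + 3·5 + 6·7 = 2
b_26 = 0·2 + 3·7 + 6·5 = 7
b_27 = 0·7 + 3·2 + 6·7 = 4
b_28 = 0·4 + 3·7 + 6·2 = 0
b_29 = 0·0 + 3·4 + 6·7 = 10
b_30 = 0·10 + 3·0 + 6·4 = 2
b_31 = 0·2 + 3·10 + 6·0 = 8
b_32 = 0·8 + 3·2 + 6·10 = 0
b_33 = 0·0 + 3·8 + 6·2 = 3
b_34 = 0·3 + 3·0 + 6·8 = 4
b_35 = 0·4 + 3·3 + 6·0 = 9
b_36 = 0·9 + 3·4 + 6·3 = 8
b_37 = 0·8 + 3·9 + 6·4 = 7
b_38 = 0·7 + 3·8 + 6·9 = 1
b_39 = 0·1 + 3·7 + 6·8 = 3
b_40 = 0·3 + 3·1 + 6·7 = 1
b_41 = 0·1 + 3·3 + 6·1 = 4
b_42 = 0·4 + 3·1 + 6·3 = 10
b_43 = 0·10 + 3·4 + 6·1 = 7
b_44 = 0·7 + 3·10 + 6·4 = 10
b_45 = 0·10 + 3·7 + 6·10 = 4
b_46 = 0·4 + 3·10 + 6·7 = 6
b_47 = 0·6 + 3·4 + 6·10 = 6
b_48 = 0·6 + 3·6 + 6·4 = 9
b_49 = 0·9 + 3·6 + 6·6 = 10
b_50 = 0·10 + 3·9 + 6·6 = 8
b_51 = 0·8 + 3·10 + 6·9 = 7
b_52 = 0·7 + 3·8 + 6·10 = 7
b_53 = 0·7 + 3·7 + 6·8 = 3
b_54 = 0·3 + 3·7 + 6·7 = 8
b_55 = 0·8 + 3·3 + 6·7 = 7
b_56 = 0·7 + 3·8 + 6·3 = 9
b_57 = 0·9 + 3·7 + 6·8 = 3
b_58 = 0·3 + 3·9 + 6·7 = 3
b_59 = 0·3 + 3·3 + 6·9 = 8
b_60 = 0·8 + 3·3 + 6·3 = 5
b_61 = 0·5 + 3·8 + 6·3 = 9
b_62 = 0·9 + 3·5 + 6·8 = 8
b_63 = 0·8 + 3·9 + 6·5 = 2
b_64 = 0·2 + 3·8 + 6·9 = 1
b_65 = 0·1 + 3·2 + 6·8 = 10
b_66 = 0·10 + 3·1 + 6·2 = 4
b_67 = 0·4 + 3·10 + 6·1 = 3
b_68 = 0·3 + 3·4 + 6·10 = 6
b_69 = 0·6 + 3·3 + 6·4 = 0
b_70 = 0·0 + 3·6 + 6·3 = 3
b_71 = 0·3 + 3·0 + 6·6 = 3
b_72 = 0·3 + 3·3 + 6·0 = 9
b_73 = 0·9 + 3·3 + 6·3 = 5
b_74 = 0·5 + 3·9 + 6·3 = 1
b_75 = 0·1 + 3·5 + 6·9 = 3
b_76 = 0·3 + 3·1 + 6·5 = 0
b_77 = 0·0 + 3·3 + 6·1 = 4
b_78 = 0·4 + 3·0 + 6·3 = 7
b_79 = 0·7 + 3·4 + 6·0 = 1
b_80 = 0·1 + 3·7 + 6·4 = 1
b_81 = 0·1 + 3·1 + 6·7 = 1
b_82 = 0·1 + 3·1 + 6·1 = 9
b_83 = 0·9 + 3·1 + 6·1 = 9

9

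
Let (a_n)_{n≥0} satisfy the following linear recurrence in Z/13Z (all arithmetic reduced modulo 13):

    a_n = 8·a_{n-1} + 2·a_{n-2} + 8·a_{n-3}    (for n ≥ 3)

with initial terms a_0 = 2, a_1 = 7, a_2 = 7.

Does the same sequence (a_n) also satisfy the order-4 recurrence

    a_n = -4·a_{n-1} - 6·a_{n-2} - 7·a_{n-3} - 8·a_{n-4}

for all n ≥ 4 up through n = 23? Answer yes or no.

Terms a_0..a_23: 2, 7, 7, 8, 4, 0, 7, 10, 3, 9, 2, 6, 7, 6, 6, 12, 0, 7, 9, 8, 8, 9, 9, 11
n=4: candidate gives 4, actual a_4 = 4 ✓
n=5: candidate gives 0, actual a_5 = 0 ✓
n=6: candidate gives 7, actual a_6 = 7 ✓
n=7: candidate gives 10, actual a_7 = 10 ✓
n=8: candidate gives 3, actual a_8 = 3 ✓
n=9: candidate gives 9, actual a_9 = 9 ✓
n=10: candidate gives 2, actual a_10 = 2 ✓
n=11: candidate gives 6, actual a_11 = 6 ✓
n=12: candidate gives 7, actual a_12 = 7 ✓
n=13: candidate gives 6, actual a_13 = 6 ✓
n=14: candidate gives 6, actual a_14 = 6 ✓
n=15: candidate gives 12, actual a_15 = 12 ✓
n=16: candidate gives 0, actual a_16 = 0 ✓
n=17: candidate gives 7, actual a_17 = 7 ✓
n=18: candidate gives 9, actual a_18 = 9 ✓
n=19: candidate gives 8, actual a_19 = 8 ✓
n=20: candidate gives 8, actual a_20 = 8 ✓
n=21: candidate gives 9, actual a_21 = 9 ✓
n=22: candidate gives 9, actual a_22 = 9 ✓
n=23: candidate gives 11, actual a_23 = 11 ✓

yes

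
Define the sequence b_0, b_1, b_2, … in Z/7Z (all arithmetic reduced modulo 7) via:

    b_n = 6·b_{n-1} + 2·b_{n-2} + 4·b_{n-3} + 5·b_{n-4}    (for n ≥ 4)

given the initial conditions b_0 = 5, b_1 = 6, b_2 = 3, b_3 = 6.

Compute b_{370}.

b_4 = 6·6 + 2·3 + 4·6 + 5·5 = 0
b_5 = 6·0 + 2·6 + 4·3 + 5·6 = 5
b_6 = 6·5 + 2·0 + 4·6 + 5·3 = 6
b_7 = 6·6 + 2·5 + 4·0 + 5·6 = 6
b_8 = 6·6 + 2·6 + 4·5 + 5·0 = 5
b_9 = 6·5 + 2·6 + 4·6 + 5·5 = 0
b_10 = 6·0 + 2·5 + 4·6 + 5·6 = 1
b_11 = 6·1 + 2·0 + 4·5 + 5·6 = 0
b_12 = 6·0 + 2·1 + 4·0 + 5·5 = 6
b_13 = 6·6 + 2·0 + 4·1 + 5·0 = 5
b_14 = 6·5 + 2·6 + 4·0 + 5·1 = 5
b_15 = 6·5 + 2·5 + 4·6 + 5·0 = 1
b_16 = 6·1 + 2·5 + 4·5 + 5·6 = 3
b_17 = 6·3 + 2·1 + 4·5 + 5·5 = 2
b_18 = 6·2 + 2·3 + 4·1 + 5·5 = 5
b_19 = 6·5 + 2·2 + 4·3 + 5·1 = 2
b_20 = 6·2 + 2·5 + 4·2 + 5·3 = 3
b_21 = 6·3 + 2·2 + 4·5 + 5·2 = 3
b_22 = 6·3 + 2·3 + 4·2 + 5·5 = 1
b_23 = 6·1 + 2·3 + 4·3 + 5·2 = 6
b_24 = 6·6 + 2·1 + 4·3 + 5·3 = 2
b_25 = 6·2 + 2·6 + 4·1 + 5·3 = 1
b_26 = 6·1 + 2·2 + 4·6 + 5·1 = 4
b_27 = 6·4 + 2·1 + 4·2 + 5·6 = 1
b_28 = 6·1 + 2·4 + 4·1 + 5·2 = 0
b_29 = 6·0 + 2·1 + 4·4 + 5·1 = 2
b_30 = 6·2 + 2·0 + 4·1 + 5·4 = 1
b_31 = 6·1 + 2·2 + 4·0 + 5·1 = 1
b_32 = 6·1 + 2·1 + 4·2 + 5·0 = 2
b_33 = 6·2 + 2·1 + 4·1 + 5·2 = 0
b_34 = 6·0 + 2·2 + 4·1 + 5·1 = 6
b_35 = 6·6 + 2·0 + 4·2 + 5·1 = 0
b_36 = 6·0 + 2·6 + 4·0 + 5·2 = 1
b_37 = 6·1 + 2·0 + 4·6 + 5·0 = 2
b_38 = 6·2 + 2·1 + 4·0 + 5·6 = 2
b_39 = 6·2 + 2·2 + 4·1 + 5·0 = 6
b_40 = 6·6 + 2·2 + 4·2 + 5·1 = 4
b_41 = 6·4 + 2·6 + 4·2 + 5·2 = 5
b_42 = 6·5 + 2·4 + 4·6 + 5·2 = 2
b_43 = 6·2 + 2·5 + 4·4 + 5·6 = 5
b_44 = 6·5 + 2·2 + 4·5 + 5·4 = 4
b_45 = 6·4 + 2·5 + 4·2 + 5·5 = 4
b_46 = 6·4 + 2·4 + 4·5 + 5·2 = 6
b_47 = 6·6 + 2·4 + 4·4 + 5·5 = 1
b_48 = 6·1 + 2·6 + 4·4 + 5·4 = 5
b_49 = 6·5 + 2·1 + 4·6 + 5·4 = 6
b_50 = 6·6 + 2·5 + 4·1 + 5·6 = 3
b_51 = 6·3 + 2·6 + 4·5 + 5·1 = 6
(b_48, b_49, b_50, b_51) = (5, 6, 3, 6) = (b_0, b_1, b_2, b_3), so the sequence has period 48.
370 ≡ 34 (mod 48), hence b_370 = b_34 = 6.

6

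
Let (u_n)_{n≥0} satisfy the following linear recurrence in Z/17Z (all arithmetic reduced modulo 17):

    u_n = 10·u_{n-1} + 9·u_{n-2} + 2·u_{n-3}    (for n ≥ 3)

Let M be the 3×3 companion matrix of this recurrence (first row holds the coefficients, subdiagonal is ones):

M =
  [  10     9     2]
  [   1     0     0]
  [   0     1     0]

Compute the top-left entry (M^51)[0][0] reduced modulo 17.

(M^51)[0][0] is the top entry after applying M 51 times to the unit state (1, 0, 0). Equivalently it is h_{53} for the auxiliary sequence (h_n) obeying the same recurrence with h_2 = 1 and h_i = 0 for 0 ≤ i < 2:
h_3 = 10·1 + 9·0 + 2·0 = 10
h_4 = 10·10 + 9·1 + 2·0 = 7
h_5 = 10·7 + 9·10 + 2·1 = 9
h_6 = 10·9 + 9·7 + 2·10 = 3
h_7 = 10·3 + 9·9 + 2·7 = 6
h_8 = 10·6 + 9·3 + 2·9 = 3
h_9 = 10·3 + 9·6 + 2·3 = 5
h_10 = 10·5 + 9·3 + 2·6 = 4
h_11 = 10·4 + 9·5 + 2·3 = 6
h_12 = 10·6 + 9·4 + 2·5 = 4
h_13 = 10·4 + 9·6 + 2·4 = 0
h_14 = 10·0 + 9·4 + 2·6 = 14
h_15 = 10·14 + 9·0 + 2·4 = 12
h_16 = 10·12 + 9·14 + 2·0 = 8
h_17 = 10·8 + 9·12 + 2·14 = 12
h_18 = 10·12 + 9·8 + 2·12 = 12
h_19 = 10·12 + 9·12 + 2·8 = 6
h_20 = 10·6 + 9·12 + 2·12 = 5
h_21 = 10·5 + 9·6 + 2·12 = 9
h_22 = 10·9 + 9·5 + 2·6 = 11
h_23 = 10·11 + 9·9 + 2·5 = 14
h_24 = 10·14 + 9·11 + 2·9 = 2
h_25 = 10·2 + 9·14 + 2·11 = 15
h_26 = 10·15 + 9·2 + 2·14 = 9
h_27 = 10·9 + 9·15 + 2·2 = 8
h_28 = 10·8 + 9·9 + 2·15 = 4
h_29 = 10·4 + 9·8 + 2·9 = 11
h_30 = 10·11 + 9·4 + 2·8 = 9
h_31 = 10·9 + 9·11 + 2·4 = 10
h_32 = 10·10 + 9·9 + 2·11 = 16
h_33 = 10·16 + 9·10 + 2·9 = 13
h_34 = 10·13 + 9·16 + 2·10 = 5
h_35 = 10·5 + 9·13 + 2·16 = 12
h_36 = 10·12 + 9·5 + 2·13 = 4
h_37 = 10·4 + 9·12 + 2·5 = 5
h_38 = 10·5 + 9·4 + 2·12 = 8
h_39 = 10·8 + 9·5 + 2·4 = 14
h_40 = 10·14 + 9·8 + 2·5 = 1
h_41 = 10·1 + 9·14 + 2·8 = 16
h_42 = 10·16 + 9·1 + 2·14 = 10
h_43 = 10·10 + 9·16 + 2·1 = 8
h_44 = 10·8 + 9·10 + 2·16 = 15
h_45 = 10·15 + 9·8 + 2·10 = 4
h_46 = 10·4 + 9·15 + 2·8 = 4
h_47 = 10·4 + 9·4 + 2·15 = 4
h_48 = 10·4 + 9·4 + 2·4 = 16
h_49 = 10·16 + 9·4 + 2·4 = 0
h_50 = 10·0 + 9·16 + 2·4 = 16
h_51 = 10·16 + 9·0 + 2·16 = 5
h_52 = 10·5 + 9·16 + 2·0 = 7
h_53 = 10·7 + 9·5 + 2·16 = 11

11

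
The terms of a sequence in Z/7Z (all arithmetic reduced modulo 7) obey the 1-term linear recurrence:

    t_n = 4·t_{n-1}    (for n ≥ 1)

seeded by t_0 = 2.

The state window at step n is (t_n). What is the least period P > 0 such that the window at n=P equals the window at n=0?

n=0: window = (2)
n=1: window = (1)
n=2: window = (4)
n=3: window = (2)
window at n=3 equals window at n=0 → period = 3

3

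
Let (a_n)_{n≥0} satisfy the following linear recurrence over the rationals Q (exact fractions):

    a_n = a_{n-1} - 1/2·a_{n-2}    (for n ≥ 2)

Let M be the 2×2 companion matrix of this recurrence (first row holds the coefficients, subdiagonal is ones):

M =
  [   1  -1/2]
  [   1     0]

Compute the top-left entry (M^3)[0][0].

(M^3)[0][0] is the top entry after applying M 3 times to the unit state (1, 0). Equivalently it is h_{4} for the auxiliary sequence (h_n) obeying the same recurrence with h_1 = 1 and h_i = 0 for 0 ≤ i < 1:
h_2 = 1·1 + -1/2·0 = 1
h_3 = 1·1 + -1/2·1 = 1/2
h_4 = 1·1/2 + -1/2·1 = 0

0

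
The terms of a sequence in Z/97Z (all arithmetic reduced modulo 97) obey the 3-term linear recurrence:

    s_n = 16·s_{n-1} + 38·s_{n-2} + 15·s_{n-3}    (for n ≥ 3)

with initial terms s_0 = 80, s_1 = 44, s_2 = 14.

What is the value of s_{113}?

s_3 = 16·14 + 38·44 + 15·80 = 89
s_4 = 16·89 + 38·14 + 15·44 = 94
s_5 = 16·94 + 38·89 + 15·14 = 52
s_6 = 16·52 + 38·94 + 15·89 = 16
s_7 = 16·16 + 38·52 + 15·94 = 53
s_8 = 16·53 + 38·16 + 15·52 = 5
s_9 = 16·5 + 38·53 + 15·16 = 6
s_10 = 16·6 + 38·5 + 15·53 = 14
s_11 = 16·14 + 38·6 + 15·5 = 42
s_12 = 16·42 + 38·14 + 15·6 = 33
s_13 = 16·33 + 38·42 + 15·14 = 6
s_14 = 16·6 + 38·33 + 15·42 = 40
s_15 = 16·40 + 38·6 + 15·33 = 5
s_16 = 16·5 + 38·40 + 15·6 = 41
s_17 = 16·41 + 38·5 + 15·40 = 88
s_18 = 16·88 + 38·41 + 15·5 = 34
s_19 = 16·34 + 38·88 + 15·41 = 41
s_20 = 16·41 + 38·34 + 15·88 = 67
s_21 = 16·67 + 38·41 + 15·34 = 36
s_22 = 16·36 + 38·67 + 15·41 = 51
s_23 = 16·51 + 38·36 + 15·67 = 85
s_24 = 16·85 + 38·51 + 15·36 = 55
s_25 = 16·55 + 38·85 + 15·51 = 25
s_26 = 16·25 + 38·55 + 15·85 = 79
s_27 = 16·79 + 38·25 + 15·55 = 32
s_28 = 16·32 + 38·79 + 15·25 = 9
s_29 = 16·9 + 38·32 + 15·79 = 23
s_30 = 16·23 + 38·9 + 15·32 = 26
s_31 = 16·26 + 38·23 + 15·9 = 67
s_32 = 16·67 + 38·26 + 15·23 = 77
s_33 = 16·77 + 38·67 + 15·26 = 94
s_34 = 16·94 + 38·77 + 15·67 = 3
s_35 = 16·3 + 38·94 + 15·77 = 22
s_36 = 16·22 + 38·3 + 15·94 = 33
s_37 = 16·33 + 38·22 + 15·3 = 51
s_38 = 16·51 + 38·33 + 15·22 = 72
s_39 = 16·72 + 38·51 + 15·33 = 93
s_40 = 16·93 + 38·72 + 15·51 = 42
s_41 = 16·42 + 38·93 + 15·72 = 48
s_42 = 16·48 + 38·42 + 15·93 = 73
s_43 = 16·73 + 38·48 + 15·42 = 33
s_44 = 16·33 + 38·73 + 15·48 = 45
s_45 = 16·45 + 38·33 + 15·73 = 62
s_46 = 16·62 + 38·45 + 15·33 = 93
s_47 = 16·93 + 38·62 + 15·45 = 57
s_48 = 16·57 + 38·93 + 15·62 = 41
s_49 = 16·41 + 38·57 + 15·93 = 46
s_50 = 16·46 + 38·41 + 15·57 = 45
s_51 = 16·45 + 38·46 + 15·41 = 76
s_52 = 16·76 + 38·45 + 15·46 = 27
s_53 = 16·27 + 38·76 + 15·45 = 18
s_54 = 16·18 + 38·27 + 15·76 = 29
s_55 = 16·29 + 38·18 + 15·27 = 1
s_56 = 16·1 + 38·29 + 15·18 = 30
s_57 = 16·30 + 38·1 + 15·29 = 80
s_58 = 16·80 + 38·30 + 15·1 = 10
s_59 = 16·10 + 38·80 + 15·30 = 61
s_60 = 16·61 + 38·10 + 15·80 = 34
s_61 = 16·34 + 38·61 + 15·10 = 5
s_62 = 16·5 + 38·34 + 15·61 = 56
s_63 = 16·56 + 38·5 + 15·34 = 44
s_64 = 16·44 + 38·56 + 15·5 = 94
s_65 = 16·94 + 38·44 + 15·56 = 39
s_66 = 16·39 + 38·94 + 15·44 = 6
s_67 = 16·6 + 38·39 + 15·94 = 78
s_68 = 16·78 + 38·6 + 15·39 = 24
s_69 = 16·24 + 38·78 + 15·6 = 43
s_70 = 16·43 + 38·24 + 15·78 = 54
s_71 = 16·54 + 38·43 + 15·24 = 45
s_72 = 16·45 + 38·54 + 15·43 = 22
s_73 = 16·22 + 38·45 + 15·54 = 59
s_74 = 16·59 + 38·22 + 15·45 = 30
s_75 = 16·30 + 38·59 + 15·22 = 45
s_76 = 16·45 + 38·30 + 15·59 = 29
s_77 = 16·29 + 38·45 + 15·30 = 5
s_78 = 16·5 + 38·29 + 15·45 = 14
s_79 = 16·14 + 38·5 + 15·29 = 73
s_80 = 16·73 + 38·14 + 15·5 = 29
s_81 = 16·29 + 38·73 + 15·14 = 53
s_82 = 16·53 + 38·29 + 15·73 = 38
s_83 = 16·38 + 38·53 + 15·29 = 50
s_84 = 16·50 + 38·38 + 15·53 = 32
s_85 = 16·32 + 38·50 + 15·38 = 72
s_86 = 16·72 + 38·32 + 15·50 = 14
s_87 = 16·14 + 38·72 + 15·32 = 45
s_88 = 16·45 + 38·14 + 15·72 = 4
s_89 = 16·4 + 38·45 + 15·14 = 44
s_90 = 16·44 + 38·4 + 15·45 = 76
s_91 = 16·76 + 38·44 + 15·4 = 38
s_92 = 16·38 + 38·76 + 15·44 = 82
s_93 = 16·82 + 38·38 + 15·76 = 16
s_94 = 16·16 + 38·82 + 15·38 = 62
s_95 = 16·62 + 38·16 + 15·82 = 17
s_96 = 16·17 + 38·62 + 15·16 = 55
s_97 = 16·55 + 38·17 + 15·62 = 31
s_98 = 16·31 + 38·55 + 15·17 = 28
s_99 = 16·28 + 38·31 + 15·55 = 26
s_100 = 16·26 + 38·28 + 15·31 = 5
s_101 = 16·5 + 38·26 + 15·28 = 33
s_102 = 16·33 + 38·5 + 15·26 = 41
s_103 = 16·41 + 38·33 + 15·5 = 45
s_104 = 16·45 + 38·41 + 15·33 = 57
s_105 = 16·57 + 38·45 + 15·41 = 36
s_106 = 16·36 + 38·57 + 15·45 = 22
s_107 = 16·22 + 38·36 + 15·57 = 53
s_108 = 16·53 + 38·22 + 15·36 = 90
s_109 = 16·90 + 38·53 + 15·22 = 1
s_110 = 16·1 + 38·90 + 15·53 = 60
s_111 = 16·60 + 38·1 + 15·90 = 20
s_112 = 16·20 + 38·60 + 15·1 = 93
s_113 = 16·93 + 38·20 + 15·60 = 44

44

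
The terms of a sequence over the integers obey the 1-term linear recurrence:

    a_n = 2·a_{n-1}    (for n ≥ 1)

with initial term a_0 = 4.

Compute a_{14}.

65536

a_1 = 2·4 = 8
a_2 = 2·8 = 16
a_3 = 2·16 = 32
a_4 = 2·32 = 64
a_5 = 2·64 = 128
a_6 = 2·128 = 256
a_7 = 2·256 = 512
a_8 = 2·512 = 1024
a_9 = 2·1024 = 2048
a_10 = 2·2048 = 4096
a_11 = 2·4096 = 8192
a_12 = 2·8192 = 16384
a_13 = 2·16384 = 32768
a_14 = 2·32768 = 65536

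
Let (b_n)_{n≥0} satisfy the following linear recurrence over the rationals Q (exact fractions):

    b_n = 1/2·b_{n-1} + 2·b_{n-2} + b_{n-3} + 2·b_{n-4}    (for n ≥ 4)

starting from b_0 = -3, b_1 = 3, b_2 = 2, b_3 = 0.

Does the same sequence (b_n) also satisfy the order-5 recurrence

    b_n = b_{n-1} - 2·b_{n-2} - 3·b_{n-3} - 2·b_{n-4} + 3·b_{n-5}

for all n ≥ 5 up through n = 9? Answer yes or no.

Terms b_0..b_9: -3, 3, 2, 0, 1, 17/2, 41/4, 185/8, 681/16, 3033/32
n=5: candidate gives -20, actual b_5 = 17/2 ✗

no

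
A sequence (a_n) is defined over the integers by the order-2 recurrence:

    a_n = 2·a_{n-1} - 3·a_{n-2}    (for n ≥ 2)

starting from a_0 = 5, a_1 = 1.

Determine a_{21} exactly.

-91343

a_2 = 2·1 + -3·5 = -13
a_3 = 2·-13 + -3·1 = -29
a_4 = 2·-29 + -3·-13 = -19
a_5 = 2·-19 + -3·-29 = 49
a_6 = 2·49 + -3·-19 = 155
a_7 = 2·155 + -3·49 = 163
a_8 = 2·163 + -3·155 = -139
a_9 = 2·-139 + -3·163 = -767
a_10 = 2·-767 + -3·-139 = -1117
a_11 = 2·-1117 + -3·-767 = 67
a_12 = 2·67 + -3·-1117 = 3485
a_13 = 2·3485 + -3·67 = 6769
a_14 = 2·6769 + -3·3485 = 3083
a_15 = 2·3083 + -3·6769 = -14141
a_16 = 2·-14141 + -3·3083 = -37531
a_17 = 2·-37531 + -3·-14141 = -32639
a_18 = 2·-32639 + -3·-37531 = 47315
a_19 = 2·47315 + -3·-32639 = 192547
a_20 = 2·192547 + -3·47315 = 243149
a_21 = 2·243149 + -3·192547 = -91343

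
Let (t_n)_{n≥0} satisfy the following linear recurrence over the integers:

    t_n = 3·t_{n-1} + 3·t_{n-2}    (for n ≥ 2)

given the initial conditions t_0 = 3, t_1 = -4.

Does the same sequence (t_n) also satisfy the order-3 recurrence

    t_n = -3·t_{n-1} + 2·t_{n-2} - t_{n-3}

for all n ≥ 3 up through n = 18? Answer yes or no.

no

Terms t_0..t_18: 3, -4, -3, -21, -72, -279, -1053, -3996, -15147, -57429, -217728, -825471, -3129597, -11865204, -44984403, -170548821, -646599672, -2451445479, -9294135453
n=3: candidate gives -2, actual t_3 = -21 ✗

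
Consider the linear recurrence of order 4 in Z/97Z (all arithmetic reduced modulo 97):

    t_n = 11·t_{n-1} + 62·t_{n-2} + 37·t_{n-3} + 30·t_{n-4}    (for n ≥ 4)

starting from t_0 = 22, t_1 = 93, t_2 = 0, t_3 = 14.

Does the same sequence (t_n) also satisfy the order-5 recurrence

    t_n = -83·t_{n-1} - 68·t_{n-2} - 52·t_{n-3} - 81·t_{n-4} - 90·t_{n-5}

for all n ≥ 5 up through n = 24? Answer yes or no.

Terms t_0..t_24: 22, 93, 0, 14, 84, 23, 62, 10, 50, 80, 2, 51, 4, 54, 73, 9, 50, 94, 61, 83, 70, 32, 87, 67, 6
n=5: candidate gives 23, actual t_5 = 23 ✓
n=6: candidate gives 62, actual t_6 = 62 ✓
n=7: candidate gives 10, actual t_7 = 10 ✓
n=8: candidate gives 50, actual t_8 = 50 ✓
n=9: candidate gives 80, actual t_9 = 80 ✓
n=10: candidate gives 2, actual t_10 = 2 ✓
n=11: candidate gives 51, actual t_11 = 51 ✓
n=12: candidate gives 4, actual t_12 = 4 ✓
n=13: candidate gives 54, actual t_13 = 54 ✓
n=14: candidate gives 73, actual t_14 = 73 ✓
n=15: candidate gives 9, actual t_15 = 9 ✓
n=16: candidate gives 50, actual t_16 = 50 ✓
n=17: candidate gives 94, actual t_17 = 94 ✓
n=18: candidate gives 61, actual t_18 = 61 ✓
n=19: candidate gives 83, actual t_19 = 83 ✓
n=20: candidate gives 70, actual t_20 = 70 ✓
n=21: candidate gives 32, actual t_21 = 32 ✓
n=22: candidate gives 87, actual t_22 = 87 ✓
n=23: candidate gives 67, actual t_23 = 67 ✓
n=24: candidate gives 6, actual t_24 = 6 ✓

yes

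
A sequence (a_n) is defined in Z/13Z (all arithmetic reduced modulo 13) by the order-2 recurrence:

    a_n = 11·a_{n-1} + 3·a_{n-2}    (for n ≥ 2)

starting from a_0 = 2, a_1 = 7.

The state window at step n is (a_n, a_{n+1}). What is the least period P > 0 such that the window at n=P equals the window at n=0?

n=0: window = (2, 7)
n=1: window = (7, 5)
n=2: window = (5, 11)
n=3: window = (11, 6)
n=4: window = (6, 8)
n=5: window = (8, 2)
n=6: window = (2, 7)
window at n=6 equals window at n=0 → period = 6

6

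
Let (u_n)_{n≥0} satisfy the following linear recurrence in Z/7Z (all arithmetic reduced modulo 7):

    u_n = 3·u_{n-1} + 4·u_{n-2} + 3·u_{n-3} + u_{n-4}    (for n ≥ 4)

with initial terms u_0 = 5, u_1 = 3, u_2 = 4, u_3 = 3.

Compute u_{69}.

3

u_4 = 3·3 + 4·4 + 3·3 + 1·5 = 4
u_5 = 3·4 + 4·3 + 3·4 + 1·3 = 4
u_6 = 3·4 + 4·4 + 3·3 + 1·4 = 6
u_7 = 3·6 + 4·4 + 3·4 + 1·3 = 0
u_8 = 3·0 + 4·6 + 3·4 + 1·4 = 5
u_9 = 3·5 + 4·0 + 3·6 + 1·4 = 2
u_10 = 3·2 + 4·5 + 3·0 + 1·6 = 4
u_11 = 3·4 + 4·2 + 3·5 + 1·0 = 0
u_12 = 3·0 + 4·4 + 3·2 + 1·5 = 6
u_13 = 3·6 + 4·0 + 3·4 + 1·2 = 4
u_14 = 3·4 + 4·6 + 3·0 + 1·4 = 5
u_15 = 3·5 + 4·4 + 3·6 + 1·0 = 0
u_16 = 3·0 + 4·5 + 3·4 + 1·6 = 3
u_17 = 3·3 + 4·0 + 3·5 + 1·4 = 0
u_18 = 3·0 + 4·3 + 3·0 + 1·5 = 3
u_19 = 3·3 + 4·0 + 3·3 + 1·0 = 4
u_20 = 3·4 + 4·3 + 3·0 + 1·3 = 6
u_21 = 3·6 + 4·4 + 3·3 + 1·0 = 1
u_22 = 3·1 + 4·6 + 3·4 + 1·3 = 0
u_23 = 3·0 + 4·1 + 3·6 + 1·4 = 5
u_24 = 3·5 + 4·0 + 3·1 + 1·6 = 3
u_25 = 3·3 + 4·5 + 3·0 + 1·1 = 2
u_26 = 3·2 + 4·3 + 3·5 + 1·0 = 5
u_27 = 3·5 + 4·2 + 3·3 + 1·5 = 2
u_28 = 3·2 + 4·5 + 3·2 + 1·3 = 0
u_29 = 3·0 + 4·2 + 3·5 + 1·2 = 4
u_30 = 3·4 + 4·0 + 3·2 + 1·5 = 2
u_31 = 3·2 + 4·4 + 3·0 + 1·2 = 3
u_32 = 3·3 + 4·2 + 3·4 + 1·0 = 1
u_33 = 3·1 + 4·3 + 3·2 + 1·4 = 4
u_34 = 3·4 + 4·1 + 3·3 + 1·2 = 6
u_35 = 3·6 + 4·4 + 3·1 + 1·3 = 5
u_36 = 3·5 + 4·6 + 3·4 + 1·1 = 3
u_37 = 3·3 + 4·5 + 3·6 + 1·4 = 2
u_38 = 3·2 + 4·3 + 3·5 + 1·6 = 4
u_39 = 3·4 + 4·2 + 3·3 + 1·5 = 6
u_40 = 3·6 + 4·4 + 3·2 + 1·3 = 1
u_41 = 3·1 + 4·6 + 3·4 + 1·2 = 6
u_42 = 3·6 + 4·1 + 3·6 + 1·4 = 2
u_43 = 3·2 + 4·6 + 3·1 + 1·6 = 4
u_44 = 3·4 + 4·2 + 3·6 + 1·1 = 4
u_45 = 3·4 + 4·4 + 3·2 + 1·6 = 5
u_46 = 3·5 + 4·4 + 3·4 + 1·2 = 3
u_47 = 3·3 + 4·5 + 3·4 + 1·4 = 3
u_48 = 3·3 + 4·3 + 3·5 + 1·4 = 5
u_49 = 3·5 + 4·3 + 3·3 + 1·5 = 6
u_50 = 3·6 + 4·5 + 3·3 + 1·3 = 1
u_51 = 3·1 + 4·6 + 3·5 + 1·3 = 3
u_52 = 3·3 + 4·1 + 3·6 + 1·5 = 1
u_53 = 3·1 + 4·3 + 3·1 + 1·6 = 3
u_54 = 3·3 + 4·1 + 3·3 + 1·1 = 2
u_55 = 3·2 + 4·3 + 3·1 + 1·3 = 3
u_56 = 3·3 + 4·2 + 3·3 + 1·1 = 6
u_57 = 3·6 + 4·3 + 3·2 + 1·3 = 4
u_58 = 3·4 + 4·6 + 3·3 + 1·2 = 5
u_59 = 3·5 + 4·4 + 3·6 + 1·3 = 3
u_60 = 3·3 + 4·5 + 3·4 + 1·6 = 5
u_61 = 3·5 + 4·3 + 3·5 + 1·4 = 4
u_62 = 3·4 + 4·5 + 3·3 + 1·5 = 4
u_63 = 3·4 + 4·4 + 3·5 + 1·3 = 4
u_64 = 3·4 + 4·4 + 3·4 + 1·5 = 3
u_65 = 3·3 + 4·4 + 3·4 + 1·4 = 6
u_66 = 3·6 + 4·3 + 3·4 + 1·4 = 4
u_67 = 3·4 + 4·6 + 3·3 + 1·4 = 0
u_68 = 3·0 + 4·4 + 3·6 + 1·3 = 2
u_69 = 3·2 + 4·0 + 3·4 + 1·6 = 3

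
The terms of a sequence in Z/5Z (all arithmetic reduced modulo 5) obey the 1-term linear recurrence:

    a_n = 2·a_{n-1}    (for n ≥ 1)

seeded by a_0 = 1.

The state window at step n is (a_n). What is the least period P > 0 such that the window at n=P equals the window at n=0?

n=0: window = (1)
n=1: window = (2)
n=2: window = (4)
n=3: window = (3)
n=4: window = (1)
window at n=4 equals window at n=0 → period = 4

4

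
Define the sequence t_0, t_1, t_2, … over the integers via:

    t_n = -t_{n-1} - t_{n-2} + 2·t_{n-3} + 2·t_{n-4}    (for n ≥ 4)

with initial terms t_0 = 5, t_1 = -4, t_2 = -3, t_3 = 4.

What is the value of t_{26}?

t_4 = -1·4 + -1·-3 + 2·-4 + 2·5 = 1
t_5 = -1·1 + -1·4 + 2·-3 + 2·-4 = -19
t_6 = -1·-19 + -1·1 + 2·4 + 2·-3 = 20
t_7 = -1·20 + -1·-19 + 2·1 + 2·4 = 9
t_8 = -1·9 + -1·20 + 2·-19 + 2·1 = -65
t_9 = -1·-65 + -1·9 + 2·20 + 2·-19 = 58
t_10 = -1·58 + -1·-65 + 2·9 + 2·20 = 65
t_11 = -1·65 + -1·58 + 2·-65 + 2·9 = -235
t_12 = -1·-235 + -1·65 + 2·58 + 2·-65 = 156
t_13 = -1·156 + -1·-235 + 2·65 + 2·58 = 325
t_14 = -1·325 + -1·156 + 2·-235 + 2·65 = -821
t_15 = -1·-821 + -1·325 + 2·156 + 2·-235 = 338
t_16 = -1·338 + -1·-821 + 2·325 + 2·156 = 1445
t_17 = -1·1445 + -1·338 + 2·-821 + 2·325 = -2775
t_18 = -1·-2775 + -1·1445 + 2·338 + 2·-821 = 364
t_19 = -1·364 + -1·-2775 + 2·1445 + 2·338 = 5977
t_20 = -1·5977 + -1·364 + 2·-2775 + 2·1445 = -9001
t_21 = -1·-9001 + -1·5977 + 2·364 + 2·-2775 = -1798
t_22 = -1·-1798 + -1·-9001 + 2·5977 + 2·364 = 23481
t_23 = -1·23481 + -1·-1798 + 2·-9001 + 2·5977 = -27731
t_24 = -1·-27731 + -1·23481 + 2·-1798 + 2·-9001 = -17348
t_25 = -1·-17348 + -1·-27731 + 2·23481 + 2·-1798 = 88445
t_26 = -1·88445 + -1·-17348 + 2·-27731 + 2·23481 = -79597

-79597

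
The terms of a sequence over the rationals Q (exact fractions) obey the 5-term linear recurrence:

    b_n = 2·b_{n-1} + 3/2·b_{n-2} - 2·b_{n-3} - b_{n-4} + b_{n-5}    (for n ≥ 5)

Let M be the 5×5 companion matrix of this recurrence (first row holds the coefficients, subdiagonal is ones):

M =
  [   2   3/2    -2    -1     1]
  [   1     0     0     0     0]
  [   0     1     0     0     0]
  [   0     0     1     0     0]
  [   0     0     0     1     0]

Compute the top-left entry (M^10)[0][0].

(M^10)[0][0] is the top entry after applying M 10 times to the unit state (1, 0, 0, 0, 0). Equivalently it is h_{14} for the auxiliary sequence (h_n) obeying the same recurrence with h_4 = 1 and h_i = 0 for 0 ≤ i < 4:
h_5 = 2·1 + 3/2·0 + -2·0 + -1·0 + 1·0 = 2
h_6 = 2·2 + 3/2·1 + -2·0 + -1·0 + 1·0 = 11/2
h_7 = 2·11/2 + 3/2·2 + -2·1 + -1·0 + 1·0 = 12
h_8 = 2·12 + 3/2·11/2 + -2·2 + -1·1 + 1·0 = 109/4
h_9 = 2·109/4 + 3/2·12 + -2·11/2 + -1·2 + 1·1 = 121/2
h_10 = 2·121/2 + 3/2·109/4 + -2·12 + -1·11/2 + 1·2 = 1075/8
h_11 = 2·1075/8 + 3/2·121/2 + -2·109/4 + -1·12 + 1·11/2 = 597/2
h_12 = 2·597/2 + 3/2·1075/8 + -2·121/2 + -1·109/4 + 1·12 = 10597/16
h_13 = 2·10597/16 + 3/2·597/2 + -2·1075/8 + -1·121/2 + 1·109/4 = 11763/8
h_14 = 2·11763/8 + 3/2·10597/16 + -2·597/2 + -1·1075/8 + 1·121/2 = 104427/32

104427/32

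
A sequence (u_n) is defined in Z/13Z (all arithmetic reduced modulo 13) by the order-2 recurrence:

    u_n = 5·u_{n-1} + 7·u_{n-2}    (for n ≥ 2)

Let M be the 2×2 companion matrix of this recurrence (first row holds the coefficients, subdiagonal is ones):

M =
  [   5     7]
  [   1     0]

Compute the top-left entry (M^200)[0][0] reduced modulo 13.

9

(M^200)[0][0] is the top entry after applying M 200 times to the unit state (1, 0). Equivalently it is h_{201} for the auxiliary sequence (h_n) obeying the same recurrence with h_1 = 1 and h_i = 0 for 0 ≤ i < 1:
h_2 = 5·1 + 7·0 = 5
h_3 = 5·5 + 7·1 = 6
h_4 = 5·6 + 7·5 = 0
h_5 = 5·0 + 7·6 = 3
h_6 = 5·3 + 7·0 = 2
h_7 = 5·2 + 7·3 = 5
h_8 = 5·5 + 7·2 = 0
h_9 = 5·0 + 7·5 = 9
h_10 = 5·9 + 7·0 = 6
h_11 = 5·6 + 7·9 = 2
h_12 = 5·2 + 7·6 = 0
h_13 = 5·0 + 7·2 = 1
(h_12, h_13) = (0, 1) = (h_0, h_1), so the sequence has period 12.
201 ≡ 9 (mod 12), hence h_201 = h_9 = 9.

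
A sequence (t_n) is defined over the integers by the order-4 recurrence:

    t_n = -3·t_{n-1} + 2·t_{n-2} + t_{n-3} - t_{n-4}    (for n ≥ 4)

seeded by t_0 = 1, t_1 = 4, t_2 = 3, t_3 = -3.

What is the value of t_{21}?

t_4 = -3·-3 + 2·3 + 1·4 + -1·1 = 18
t_5 = -3·18 + 2·-3 + 1·3 + -1·4 = -61
t_6 = -3·-61 + 2·18 + 1·-3 + -1·3 = 213
t_7 = -3·213 + 2·-61 + 1·18 + -1·-3 = -740
t_8 = -3·-740 + 2·213 + 1·-61 + -1·18 = 2567
t_9 = -3·2567 + 2·-740 + 1·213 + -1·-61 = -8907
t_10 = -3·-8907 + 2·2567 + 1·-740 + -1·213 = 30902
t_11 = -3·30902 + 2·-8907 + 1·2567 + -1·-740 = -107213
t_12 = -3·-107213 + 2·30902 + 1·-8907 + -1·2567 = 371969
t_13 = -3·371969 + 2·-107213 + 1·30902 + -1·-8907 = -1290524
t_14 = -3·-1290524 + 2·371969 + 1·-107213 + -1·30902 = 4477395
t_15 = -3·4477395 + 2·-1290524 + 1·371969 + -1·-107213 = -15534051
t_16 = -3·-15534051 + 2·4477395 + 1·-1290524 + -1·371969 = 53894450
t_17 = -3·53894450 + 2·-15534051 + 1·4477395 + -1·-1290524 = -186983533
t_18 = -3·-186983533 + 2·53894450 + 1·-15534051 + -1·4477395 = 648728053
t_19 = -3·648728053 + 2·-186983533 + 1·53894450 + -1·-15534051 = -2250722724
t_20 = -3·-2250722724 + 2·648728053 + 1·-186983533 + -1·53894450 = 7808746295
t_21 = -3·7808746295 + 2·-2250722724 + 1·648728053 + -1·-186983533 = -27091972747

-27091972747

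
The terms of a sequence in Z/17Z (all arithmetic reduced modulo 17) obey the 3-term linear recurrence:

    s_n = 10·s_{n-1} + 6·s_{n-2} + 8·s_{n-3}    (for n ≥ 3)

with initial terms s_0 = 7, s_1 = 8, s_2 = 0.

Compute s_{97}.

8

s_3 = 10·0 + 6·8 + 8·7 = 2
s_4 = 10·2 + 6·0 + 8·8 = 16
s_5 = 10·16 + 6·2 + 8·0 = 2
s_6 = 10·2 + 6·16 + 8·2 = 13
s_7 = 10·13 + 6·2 + 8·16 = 15
s_8 = 10·15 + 6·13 + 8·2 = 6
s_9 = 10·6 + 6·15 + 8·13 = 16
s_10 = 10·16 + 6·6 + 8·15 = 10
s_11 = 10·10 + 6·16 + 8·6 = 6
s_12 = 10·6 + 6·10 + 8·16 = 10
s_13 = 10·10 + 6·6 + 8·10 = 12
s_14 = 10·12 + 6·10 + 8·6 = 7
s_15 = 10·7 + 6·12 + 8·10 = 1
s_16 = 10·1 + 6·7 + 8·12 = 12
s_17 = 10·12 + 6·1 + 8·7 = 12
s_18 = 10·12 + 6·12 + 8·1 = 13
s_19 = 10·13 + 6·12 + 8·12 = 9
s_20 = 10·9 + 6·13 + 8·12 = 9
s_21 = 10·9 + 6·9 + 8·13 = 10
s_22 = 10·10 + 6·9 + 8·9 = 5
s_23 = 10·5 + 6·10 + 8·9 = 12
s_24 = 10·12 + 6·5 + 8·10 = 9
s_25 = 10·9 + 6·12 + 8·5 = 15
s_26 = 10·15 + 6·9 + 8·12 = 11
s_27 = 10·11 + 6·15 + 8·9 = 0
s_28 = 10·0 + 6·11 + 8·15 = 16
s_29 = 10·16 + 6·0 + 8·11 = 10
s_30 = 10·10 + 6·16 + 8·0 = 9
s_31 = 10·9 + 6·10 + 8·16 = 6
s_32 = 10·6 + 6·9 + 8·10 = 7
s_33 = 10·7 + 6·6 + 8·9 = 8
s_34 = 10·8 + 6·7 + 8·6 = 0
(s_32, s_33, s_34) = (7, 8, 0) = (s_0, s_1, s_2), so the sequence has period 32.
97 ≡ 1 (mod 32), hence s_97 = s_1 = 8.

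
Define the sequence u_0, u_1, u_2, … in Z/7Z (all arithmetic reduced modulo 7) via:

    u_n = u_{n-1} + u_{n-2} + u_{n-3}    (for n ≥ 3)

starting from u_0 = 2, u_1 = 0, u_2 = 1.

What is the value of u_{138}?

2

u_3 = 1·1 + 1·0 + 1·2 = 3
u_4 = 1·3 + 1·1 + 1·0 = 4
u_5 = 1·4 + 1·3 + 1·1 = 1
u_6 = 1·1 + 1·4 + 1·3 = 1
u_7 = 1·1 + 1·1 + 1·4 = 6
u_8 = 1·6 + 1·1 + 1·1 = 1
u_9 = 1·1 + 1·6 + 1·1 = 1
u_10 = 1·1 + 1·1 + 1·6 = 1
u_11 = 1·1 + 1·1 + 1·1 = 3
u_12 = 1·3 + 1·1 + 1·1 = 5
u_13 = 1·5 + 1·3 + 1·1 = 2
u_14 = 1·2 + 1·5 + 1·3 = 3
u_15 = 1·3 + 1·2 + 1·5 = 3
u_16 = 1·3 + 1·3 + 1·2 = 1
u_17 = 1·1 + 1·3 + 1·3 = 0
u_18 = 1·0 + 1·1 + 1·3 = 4
u_19 = 1·4 + 1·0 + 1·1 = 5
u_20 = 1·5 + 1·4 + 1·0 = 2
u_21 = 1·2 + 1·5 + 1·4 = 4
u_22 = 1·4 + 1·2 + 1·5 = 4
u_23 = 1·4 + 1·4 + 1·2 = 3
u_24 = 1·3 + 1·4 + 1·4 = 4
u_25 = 1·4 + 1·3 + 1·4 = 4
u_26 = 1·4 + 1·4 + 1·3 = 4
u_27 = 1·4 + 1·4 + 1·4 = 5
u_28 = 1·5 + 1·4 + 1·4 = 6
u_29 = 1·6 + 1·5 + 1·4 = 1
u_30 = 1·1 + 1·6 + 1·5 = 5
u_31 = 1·5 + 1·1 + 1·6 = 5
u_32 = 1·5 + 1·5 + 1·1 = 4
u_33 = 1·4 + 1·5 + 1·5 = 0
u_34 = 1·0 + 1·4 + 1·5 = 2
u_35 = 1·2 + 1·0 + 1·4 = 6
u_36 = 1·6 + 1·2 + 1·0 = 1
u_37 = 1·1 + 1·6 + 1·2 = 2
u_38 = 1·2 + 1·1 + 1·6 = 2
u_39 = 1·2 + 1·2 + 1·1 = 5
u_40 = 1·5 + 1·2 + 1·2 = 2
u_41 = 1·2 + 1·5 + 1·2 = 2
u_42 = 1·2 + 1·2 + 1·5 = 2
u_43 = 1·2 + 1·2 + 1·2 = 6
u_44 = 1·6 + 1·2 + 1·2 = 3
u_45 = 1·3 + 1·6 + 1·2 = 4
u_46 = 1·4 + 1·3 + 1·6 = 6
u_47 = 1·6 + 1·4 + 1·3 = 6
u_48 = 1·6 + 1·6 + 1·4 = 2
u_49 = 1·2 + 1·6 + 1·6 = 0
u_50 = 1·0 + 1·2 + 1·6 = 1
(u_48, u_49, u_50) = (2, 0, 1) = (u_0, u_1, u_2), so the sequence has period 48.
138 ≡ 42 (mod 48), hence u_138 = u_42 = 2.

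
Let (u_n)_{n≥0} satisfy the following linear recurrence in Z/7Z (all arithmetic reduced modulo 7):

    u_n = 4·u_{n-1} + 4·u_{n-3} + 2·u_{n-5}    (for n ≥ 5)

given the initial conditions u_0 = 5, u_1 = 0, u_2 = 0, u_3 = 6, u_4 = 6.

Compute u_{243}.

4

u_5 = 4·6 + 0·6 + 4·0 + 0·0 + 2·5 = 6
u_6 = 4·6 + 0·6 + 4·6 + 0·0 + 2·0 = 6
u_7 = 4·6 + 0·6 + 4·6 + 0·6 + 2·0 = 6
u_8 = 4·6 + 0·6 + 4·6 + 0·6 + 2·6 = 4
u_9 = 4·4 + 0·6 + 4·6 + 0·6 + 2·6 = 3
u_10 = 4·3 + 0·4 + 4·6 + 0·6 + 2·6 = 6
Continuing the recurrence:
  u_11 = 3;  u_12 = 1;  u_13 = 1;  u_14 = 1;  u_15 = 6;  u_16 = 6
  u_17 = 2;  u_18 = 6;  u_19 = 1;  u_20 = 3;  u_21 = 6;  u_22 = 4
  u_23 = 5;  u_24 = 4;  u_25 = 3;  u_26 = 2;  u_27 = 4;  u_28 = 3
  u_29 = 0;  u_30 = 1;  u_31 = 6;  u_32 = 4;  u_33 = 5;  u_34 = 2
  u_35 = 5;  u_36 = 3;  u_37 = 0;  u_38 = 2;  u_39 = 3;  u_40 = 1
  u_41 = 4;  u_42 = 0;  u_43 = 1;  u_44 = 5;  u_45 = 1;  u_46 = 2
  u_47 = 0;  u_48 = 6;  u_49 = 0;  u_50 = 2;  u_51 = 1;  u_52 = 4
  u_53 = 1;  u_54 = 1;  u_55 = 3;  u_56 = 4;  u_57 = 0;  u_58 = 0
  u_59 = 4;  u_60 = 1;  u_61 = 5;  u_62 = 1;  u_63 = 1;  u_64 = 4
  u_65 = 1;  u_66 = 4;  u_67 = 6;  u_68 = 2;  u_69 = 4;  u_70 = 0
  u_71 = 2;  u_72 = 1;  u_73 = 1;  u_74 = 6;  u_75 = 0;  u_76 = 1
  u_77 = 2;  u_78 = 3;  u_79 = 0;  u_80 = 1;  u_81 = 4;  u_82 = 6
  u_83 = 6;  u_84 = 5;  u_85 = 4;  u_86 = 6;  u_87 = 0;  u_88 = 0
  u_89 = 6;  u_90 = 4;  u_91 = 0;  u_92 = 3;  u_93 = 0;  u_94 = 5
  u_95 = 5;  u_96 = 6;  u_97 = 1;  u_98 = 3;  u_99 = 4;  u_100 = 2
  u_101 = 4;  u_102 = 6;  u_103 = 3;  u_104 = 1;  u_105 = 4;  u_106 = 1
  u_107 = 6;  u_108 = 4;  u_109 = 1;  u_110 = 1;  u_111 = 1;  u_112 = 6
  u_113 = 1;  u_114 = 3;  u_115 = 3;  u_116 = 4;  u_117 = 5;  u_118 = 6
  u_119 = 4;  u_120 = 0;  u_121 = 4;  u_122 = 0;  u_123 = 5;  u_124 = 2
  u_125 = 1;  u_126 = 4;  u_127 = 3;  u_128 = 5;  u_129 = 5;  u_130 = 6
  u_131 = 3;  u_132 = 3;  u_133 = 4;  u_134 = 3;  u_135 = 1;  u_136 = 5
  u_137 = 3;  u_138 = 3;  u_139 = 3;  u_140 = 5;  u_141 = 0;  u_142 = 4
  u_143 = 0;  u_144 = 6;  u_145 = 1;  u_146 = 4;  u_147 = 6;  u_148 = 0
  u_149 = 0;  u_150 = 5;  u_151 = 0;  u_152 = 5;  u_153 = 5;  u_154 = 6
  u_155 = 5;  u_156 = 5;  u_157 = 5;  u_158 = 1;  u_159 = 1;  u_160 = 6
  u_161 = 3;  u_162 = 5;  u_163 = 4;  u_164 = 2;  u_165 = 5;  u_166 = 0
  u_167 = 4;  u_168 = 2;  u_169 = 5;  u_170 = 4;  u_171 = 3;  u_172 = 5
  u_173 = 5;  u_174 = 0;  u_175 = 0;  u_176 = 5;  u_177 = 2;  u_178 = 4
  u_179 = 1;  u_180 = 5;  u_181 = 4;  u_182 = 3;  u_183 = 5;  u_184 = 3
  u_185 = 6;  u_186 = 3;  u_187 = 2;  u_188 = 0;  u_189 = 4;  u_190 = 1
  u_191 = 3;  u_192 = 4;  u_193 = 6;  u_194 = 2;  u_195 = 5;  u_196 = 1
  u_197 = 6;  u_198 = 0;  u_199 = 1;  u_200 = 3;  u_201 = 0;  u_202 = 2
  u_203 = 6;  u_204 = 5;  u_205 = 6;  u_206 = 6;  u_207 = 6;  u_208 = 4
  u_209 = 1;  u_210 = 5;  u_211 = 6;  u_212 = 5;  u_213 = 6;  u_214 = 1
  u_215 = 6;  u_216 = 4;  u_217 = 2;  u_218 = 2;  u_219 = 5;  u_220 = 5
  u_221 = 1;  u_222 = 0;  u_223 = 3;  u_224 = 5;  u_225 = 2;  u_226 = 1
  u_227 = 3;  u_228 = 5;  u_229 = 6;  u_230 = 5;  u_231 = 0;  u_232 = 2
  u_233 = 3;  u_234 = 3;  u_235 = 2;  u_236 = 6;  u_237 = 5;  u_238 = 6
  u_239 = 5;  u_240 = 2;  u_241 = 2
u_242 = 4·2 + 0·2 + 4·5 + 0·6 + 2·5 = 3
u_243 = 4·3 + 0·2 + 4·2 + 0·5 + 2·6 = 4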